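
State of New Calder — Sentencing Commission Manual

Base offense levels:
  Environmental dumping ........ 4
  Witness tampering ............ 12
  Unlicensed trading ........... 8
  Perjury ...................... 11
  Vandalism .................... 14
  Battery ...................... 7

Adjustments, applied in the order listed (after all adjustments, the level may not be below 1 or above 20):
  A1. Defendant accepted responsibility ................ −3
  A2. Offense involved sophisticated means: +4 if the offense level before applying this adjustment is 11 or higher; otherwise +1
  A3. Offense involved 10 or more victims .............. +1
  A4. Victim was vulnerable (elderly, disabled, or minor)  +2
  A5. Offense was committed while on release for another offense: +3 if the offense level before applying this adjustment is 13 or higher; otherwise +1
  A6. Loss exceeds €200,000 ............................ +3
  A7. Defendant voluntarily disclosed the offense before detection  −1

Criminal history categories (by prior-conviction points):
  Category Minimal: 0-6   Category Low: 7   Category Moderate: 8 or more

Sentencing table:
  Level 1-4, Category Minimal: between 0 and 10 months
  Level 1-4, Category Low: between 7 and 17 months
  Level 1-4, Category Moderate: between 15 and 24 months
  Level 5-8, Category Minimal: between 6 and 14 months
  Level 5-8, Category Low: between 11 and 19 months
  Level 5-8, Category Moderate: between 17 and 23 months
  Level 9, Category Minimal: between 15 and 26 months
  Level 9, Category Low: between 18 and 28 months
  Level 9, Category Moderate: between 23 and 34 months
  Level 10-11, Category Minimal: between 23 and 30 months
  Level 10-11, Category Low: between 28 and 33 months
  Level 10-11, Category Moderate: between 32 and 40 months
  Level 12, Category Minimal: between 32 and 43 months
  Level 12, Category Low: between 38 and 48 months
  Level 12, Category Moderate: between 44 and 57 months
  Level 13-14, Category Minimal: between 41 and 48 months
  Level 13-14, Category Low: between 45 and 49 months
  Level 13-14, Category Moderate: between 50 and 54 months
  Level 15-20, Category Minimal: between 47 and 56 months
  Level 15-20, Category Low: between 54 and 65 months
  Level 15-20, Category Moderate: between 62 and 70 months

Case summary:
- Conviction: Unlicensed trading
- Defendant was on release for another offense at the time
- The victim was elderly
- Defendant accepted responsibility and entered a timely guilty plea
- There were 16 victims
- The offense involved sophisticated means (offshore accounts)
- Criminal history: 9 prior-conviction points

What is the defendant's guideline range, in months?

Base offense level for unlicensed trading: 8.
A1 applies: 8 − 3 = 5.
A2 applies (level before this adjustment is 5 < 11, so +1): 5 + 1 = 6.
A3 applies: 6 + 1 = 7.
A4 applies: 7 + 2 = 9.
A5 applies (level before this adjustment is 9 < 13, so +1): 9 + 1 = 10.
A6 does not apply.
A7 does not apply.
Final offense level: 10.
Criminal history: 9 prior points → Category Moderate (8+).
Level 10 falls in the 10-11 band.
Grid: Level 10-11 × Category Moderate = 32-40 months.

32-40 months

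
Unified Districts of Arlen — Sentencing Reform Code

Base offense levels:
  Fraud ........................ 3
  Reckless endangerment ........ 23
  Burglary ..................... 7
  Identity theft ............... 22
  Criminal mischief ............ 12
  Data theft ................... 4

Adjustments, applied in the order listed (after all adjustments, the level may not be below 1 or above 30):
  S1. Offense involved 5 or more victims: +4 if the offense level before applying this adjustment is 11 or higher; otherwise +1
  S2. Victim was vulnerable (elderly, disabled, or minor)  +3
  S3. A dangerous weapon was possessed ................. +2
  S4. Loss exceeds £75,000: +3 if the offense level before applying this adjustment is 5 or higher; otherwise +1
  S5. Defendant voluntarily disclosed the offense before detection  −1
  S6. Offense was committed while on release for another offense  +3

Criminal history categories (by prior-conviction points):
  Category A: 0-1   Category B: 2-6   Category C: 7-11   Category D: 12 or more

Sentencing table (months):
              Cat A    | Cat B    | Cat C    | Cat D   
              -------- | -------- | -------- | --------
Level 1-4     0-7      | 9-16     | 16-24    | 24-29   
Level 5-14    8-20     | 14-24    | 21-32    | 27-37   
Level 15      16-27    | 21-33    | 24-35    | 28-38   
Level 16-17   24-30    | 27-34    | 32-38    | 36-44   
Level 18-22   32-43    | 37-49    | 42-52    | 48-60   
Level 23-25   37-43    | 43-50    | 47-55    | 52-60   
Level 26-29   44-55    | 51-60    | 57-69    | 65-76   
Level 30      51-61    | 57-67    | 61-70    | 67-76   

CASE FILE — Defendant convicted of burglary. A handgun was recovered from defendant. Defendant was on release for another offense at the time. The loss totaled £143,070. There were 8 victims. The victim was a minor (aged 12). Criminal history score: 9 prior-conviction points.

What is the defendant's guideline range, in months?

42-52 months

Base offense level for burglary: 7.
S1 applies (level before this adjustment is 7 < 11, so +1): 7 + 1 = 8.
S2 applies: 8 + 3 = 11.
S3 applies: 11 + 2 = 13.
S4 applies (level before this adjustment is 13 ≥ 5, so +3): 13 + 3 = 16.
S6 applies: 16 + 3 = 19.
Final offense level: 19.
Criminal history: 9 prior points → Category C (7-11).
Level 19 falls in the 18-22 band.
Grid: Level 18-22 × Category C = 42-52 months.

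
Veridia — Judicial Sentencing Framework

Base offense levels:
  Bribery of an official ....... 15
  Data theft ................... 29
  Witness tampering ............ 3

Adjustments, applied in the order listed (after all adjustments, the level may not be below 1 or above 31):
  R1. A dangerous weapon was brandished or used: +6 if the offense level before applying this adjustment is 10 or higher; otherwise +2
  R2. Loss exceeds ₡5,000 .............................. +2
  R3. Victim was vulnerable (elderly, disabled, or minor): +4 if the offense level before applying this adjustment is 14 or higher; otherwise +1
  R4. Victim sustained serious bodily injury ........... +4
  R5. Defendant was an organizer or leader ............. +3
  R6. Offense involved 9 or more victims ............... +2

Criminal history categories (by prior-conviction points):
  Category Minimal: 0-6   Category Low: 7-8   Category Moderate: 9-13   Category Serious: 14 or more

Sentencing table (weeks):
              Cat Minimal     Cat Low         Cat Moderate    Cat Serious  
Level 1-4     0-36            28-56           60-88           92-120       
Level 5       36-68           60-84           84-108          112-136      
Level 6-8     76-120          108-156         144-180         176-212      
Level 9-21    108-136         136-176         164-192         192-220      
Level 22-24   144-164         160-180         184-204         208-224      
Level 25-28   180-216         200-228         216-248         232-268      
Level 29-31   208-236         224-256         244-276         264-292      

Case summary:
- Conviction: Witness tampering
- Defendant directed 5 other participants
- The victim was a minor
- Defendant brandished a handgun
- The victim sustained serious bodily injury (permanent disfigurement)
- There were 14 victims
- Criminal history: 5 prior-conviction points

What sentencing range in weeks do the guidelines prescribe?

Base offense level for witness tampering: 3.
R1 applies (level before this adjustment is 3 < 10, so +2): 3 + 2 = 5.
R3 applies (level before this adjustment is 5 < 14, so +1): 5 + 1 = 6.
R4 applies: 6 + 4 = 10.
R5 applies: 10 + 3 = 13.
R6 applies: 13 + 2 = 15.
Final offense level: 15.
Criminal history: 5 prior points → Category Minimal (0-6).
Level 15 falls in the 9-21 band.
Grid: Level 9-21 × Category Minimal = 108-136 weeks.

108-136 weeks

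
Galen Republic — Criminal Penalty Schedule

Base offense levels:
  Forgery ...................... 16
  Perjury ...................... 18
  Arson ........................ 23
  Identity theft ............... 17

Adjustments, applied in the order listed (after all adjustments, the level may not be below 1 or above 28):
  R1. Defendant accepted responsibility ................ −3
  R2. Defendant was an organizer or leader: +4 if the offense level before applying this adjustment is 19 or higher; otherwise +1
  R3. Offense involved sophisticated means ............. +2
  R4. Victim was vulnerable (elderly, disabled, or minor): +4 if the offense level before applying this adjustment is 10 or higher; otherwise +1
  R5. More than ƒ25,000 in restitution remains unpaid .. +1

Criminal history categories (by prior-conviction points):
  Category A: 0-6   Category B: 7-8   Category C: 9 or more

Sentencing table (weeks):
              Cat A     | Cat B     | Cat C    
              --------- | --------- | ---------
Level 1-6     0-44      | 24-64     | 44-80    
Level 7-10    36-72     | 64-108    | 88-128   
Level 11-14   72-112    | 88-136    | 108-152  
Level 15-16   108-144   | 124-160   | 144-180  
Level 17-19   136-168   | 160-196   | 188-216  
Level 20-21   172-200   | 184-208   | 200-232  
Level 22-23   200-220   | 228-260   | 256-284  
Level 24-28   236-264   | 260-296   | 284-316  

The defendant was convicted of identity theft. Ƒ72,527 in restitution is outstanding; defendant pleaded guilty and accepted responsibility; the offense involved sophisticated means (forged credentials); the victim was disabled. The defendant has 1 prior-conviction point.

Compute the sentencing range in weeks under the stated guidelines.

172-200 weeks

Base offense level for identity theft: 17.
R1 applies: 17 − 3 = 14.
R3 applies: 14 + 2 = 16.
R4 applies (level before this adjustment is 16 ≥ 10, so +4): 16 + 4 = 20.
R5 applies: 20 + 1 = 21.
Final offense level: 21.
Criminal history: 1 prior point → Category A (0-6).
Level 21 falls in the 20-21 band.
Grid: Level 20-21 × Category A = 172-200 weeks.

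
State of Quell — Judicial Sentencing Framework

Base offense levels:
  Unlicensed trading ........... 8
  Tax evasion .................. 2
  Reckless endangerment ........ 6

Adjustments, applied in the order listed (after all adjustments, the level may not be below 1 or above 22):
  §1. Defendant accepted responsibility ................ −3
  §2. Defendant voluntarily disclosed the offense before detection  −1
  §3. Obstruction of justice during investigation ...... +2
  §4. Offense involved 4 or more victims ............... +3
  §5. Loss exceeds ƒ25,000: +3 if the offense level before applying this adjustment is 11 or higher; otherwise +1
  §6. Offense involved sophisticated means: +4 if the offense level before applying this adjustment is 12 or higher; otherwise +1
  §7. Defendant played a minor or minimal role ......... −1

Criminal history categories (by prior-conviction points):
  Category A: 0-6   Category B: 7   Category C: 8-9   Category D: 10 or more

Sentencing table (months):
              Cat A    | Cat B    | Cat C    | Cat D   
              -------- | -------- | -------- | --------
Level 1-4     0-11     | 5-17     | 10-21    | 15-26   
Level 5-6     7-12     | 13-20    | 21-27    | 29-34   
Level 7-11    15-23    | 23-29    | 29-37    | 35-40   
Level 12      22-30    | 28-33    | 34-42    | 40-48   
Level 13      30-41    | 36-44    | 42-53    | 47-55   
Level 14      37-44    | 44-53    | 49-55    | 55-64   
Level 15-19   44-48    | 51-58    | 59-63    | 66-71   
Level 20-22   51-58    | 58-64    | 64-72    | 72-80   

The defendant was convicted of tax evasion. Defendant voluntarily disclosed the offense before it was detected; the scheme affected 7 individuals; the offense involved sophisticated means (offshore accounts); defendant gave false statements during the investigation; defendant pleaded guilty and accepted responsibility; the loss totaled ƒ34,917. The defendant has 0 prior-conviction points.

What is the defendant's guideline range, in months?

Base offense level for tax evasion: 2.
§1 applies: 2 − 3 = -1.
§2 applies: -1 − 1 = -2.
§3 applies: -2 + 2 = 0.
§4 applies: 0 + 3 = 3.
§5 applies (level before this adjustment is 3 < 11, so +1): 3 + 1 = 4.
§6 applies (level before this adjustment is 4 < 12, so +1): 4 + 1 = 5.
§7 does not apply.
Final offense level: 5.
Criminal history: 0 prior points → Category A (0-6).
Level 5 falls in the 5-6 band.
Grid: Level 5-6 × Category A = 7-12 months.

7-12 months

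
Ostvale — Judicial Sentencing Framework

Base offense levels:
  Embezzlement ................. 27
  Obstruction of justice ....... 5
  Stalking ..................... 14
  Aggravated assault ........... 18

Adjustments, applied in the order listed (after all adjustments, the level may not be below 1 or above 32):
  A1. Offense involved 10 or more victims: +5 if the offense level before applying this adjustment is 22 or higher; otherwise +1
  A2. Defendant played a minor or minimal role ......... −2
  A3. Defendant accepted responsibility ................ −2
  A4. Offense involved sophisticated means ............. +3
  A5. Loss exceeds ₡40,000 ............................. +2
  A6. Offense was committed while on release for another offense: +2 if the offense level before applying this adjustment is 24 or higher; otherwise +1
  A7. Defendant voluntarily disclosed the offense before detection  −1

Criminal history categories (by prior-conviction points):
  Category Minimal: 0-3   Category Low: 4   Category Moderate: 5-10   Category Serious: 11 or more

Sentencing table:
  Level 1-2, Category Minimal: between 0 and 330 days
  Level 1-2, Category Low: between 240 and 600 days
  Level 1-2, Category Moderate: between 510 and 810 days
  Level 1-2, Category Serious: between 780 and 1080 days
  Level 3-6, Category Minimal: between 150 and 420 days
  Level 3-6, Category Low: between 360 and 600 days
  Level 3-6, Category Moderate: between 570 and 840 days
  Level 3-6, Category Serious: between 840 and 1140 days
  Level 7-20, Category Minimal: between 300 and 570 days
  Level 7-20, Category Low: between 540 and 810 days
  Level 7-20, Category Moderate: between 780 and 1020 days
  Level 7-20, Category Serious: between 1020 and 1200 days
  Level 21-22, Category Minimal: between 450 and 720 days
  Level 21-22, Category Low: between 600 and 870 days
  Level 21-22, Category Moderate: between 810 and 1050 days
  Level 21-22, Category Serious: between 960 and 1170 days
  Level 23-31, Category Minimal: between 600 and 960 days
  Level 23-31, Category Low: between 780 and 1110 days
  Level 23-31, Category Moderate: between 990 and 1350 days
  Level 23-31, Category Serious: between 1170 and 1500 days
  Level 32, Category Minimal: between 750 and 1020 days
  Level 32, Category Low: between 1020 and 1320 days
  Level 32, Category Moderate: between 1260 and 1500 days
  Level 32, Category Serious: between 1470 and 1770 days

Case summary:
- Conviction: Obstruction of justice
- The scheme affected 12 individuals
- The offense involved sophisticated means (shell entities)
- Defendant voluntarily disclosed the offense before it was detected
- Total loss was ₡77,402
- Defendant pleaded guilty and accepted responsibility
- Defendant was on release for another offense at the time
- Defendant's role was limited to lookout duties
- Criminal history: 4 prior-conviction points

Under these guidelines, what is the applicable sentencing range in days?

Base offense level for obstruction of justice: 5.
A1 applies (level before this adjustment is 5 < 22, so +1): 5 + 1 = 6.
A2 applies: 6 − 2 = 4.
A3 applies: 4 − 2 = 2.
A4 applies: 2 + 3 = 5.
A5 applies: 5 + 2 = 7.
A6 applies (level before this adjustment is 7 < 24, so +1): 7 + 1 = 8.
A7 applies: 8 − 1 = 7.
Final offense level: 7.
Criminal history: 4 prior points → Category Low (4).
Level 7 falls in the 7-20 band.
Grid: Level 7-20 × Category Low = 540-810 days.

540-810 days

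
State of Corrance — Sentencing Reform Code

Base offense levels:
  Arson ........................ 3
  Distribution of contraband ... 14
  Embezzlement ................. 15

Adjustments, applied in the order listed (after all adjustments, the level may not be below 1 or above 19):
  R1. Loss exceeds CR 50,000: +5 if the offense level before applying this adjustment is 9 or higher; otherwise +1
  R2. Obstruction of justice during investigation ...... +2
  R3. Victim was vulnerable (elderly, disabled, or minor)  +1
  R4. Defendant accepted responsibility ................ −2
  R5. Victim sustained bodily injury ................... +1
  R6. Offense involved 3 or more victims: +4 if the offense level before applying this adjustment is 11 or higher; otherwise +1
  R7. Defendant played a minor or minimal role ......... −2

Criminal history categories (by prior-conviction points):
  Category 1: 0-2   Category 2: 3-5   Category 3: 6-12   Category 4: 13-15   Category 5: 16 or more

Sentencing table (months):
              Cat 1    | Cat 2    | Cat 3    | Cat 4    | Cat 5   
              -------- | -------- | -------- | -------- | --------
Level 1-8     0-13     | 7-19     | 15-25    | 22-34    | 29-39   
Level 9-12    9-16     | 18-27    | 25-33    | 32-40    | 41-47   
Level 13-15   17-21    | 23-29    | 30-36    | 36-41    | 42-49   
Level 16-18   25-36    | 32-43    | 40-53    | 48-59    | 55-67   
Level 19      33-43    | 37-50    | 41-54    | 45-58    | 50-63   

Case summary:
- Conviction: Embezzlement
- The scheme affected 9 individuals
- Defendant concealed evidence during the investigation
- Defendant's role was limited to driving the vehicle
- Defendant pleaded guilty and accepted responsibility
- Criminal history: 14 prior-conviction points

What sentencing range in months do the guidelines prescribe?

Base offense level for embezzlement: 15.
R2 applies: 15 + 2 = 17.
R4 applies: 17 − 2 = 15.
R5 does not apply.
R6 applies (level before this adjustment is 15 ≥ 11, so +4): 15 + 4 = 19.
R7 applies: 19 − 2 = 17.
Final offense level: 17.
Criminal history: 14 prior points → Category 4 (13-15).
Level 17 falls in the 16-18 band.
Grid: Level 16-18 × Category 4 = 48-59 months.

48-59 months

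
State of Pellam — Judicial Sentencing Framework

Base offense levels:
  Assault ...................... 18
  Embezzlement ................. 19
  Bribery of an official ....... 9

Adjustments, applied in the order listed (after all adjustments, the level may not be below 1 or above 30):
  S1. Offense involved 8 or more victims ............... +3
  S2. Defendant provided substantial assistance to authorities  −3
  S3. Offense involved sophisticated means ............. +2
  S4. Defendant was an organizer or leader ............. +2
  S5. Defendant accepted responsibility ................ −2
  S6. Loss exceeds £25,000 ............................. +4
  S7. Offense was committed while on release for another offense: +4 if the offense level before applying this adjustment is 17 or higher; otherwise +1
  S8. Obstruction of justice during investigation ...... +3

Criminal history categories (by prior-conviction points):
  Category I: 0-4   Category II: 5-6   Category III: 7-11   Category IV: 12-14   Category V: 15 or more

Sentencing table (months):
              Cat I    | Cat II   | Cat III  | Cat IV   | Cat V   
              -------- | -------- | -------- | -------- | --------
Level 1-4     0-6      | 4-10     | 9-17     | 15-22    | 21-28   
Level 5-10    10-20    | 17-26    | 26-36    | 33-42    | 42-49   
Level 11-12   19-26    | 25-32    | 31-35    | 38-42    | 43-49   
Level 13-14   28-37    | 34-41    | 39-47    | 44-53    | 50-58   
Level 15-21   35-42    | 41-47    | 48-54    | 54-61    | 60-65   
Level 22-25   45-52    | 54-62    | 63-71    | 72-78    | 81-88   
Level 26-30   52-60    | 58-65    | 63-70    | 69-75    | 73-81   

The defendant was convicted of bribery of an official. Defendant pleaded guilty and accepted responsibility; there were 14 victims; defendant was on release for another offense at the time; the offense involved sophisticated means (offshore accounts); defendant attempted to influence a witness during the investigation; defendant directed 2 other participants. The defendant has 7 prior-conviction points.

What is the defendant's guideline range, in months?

Base offense level for bribery of an official: 9.
S1 applies: 9 + 3 = 12.
S2 does not apply.
S3 applies: 12 + 2 = 14.
S4 applies: 14 + 2 = 16.
S5 applies: 16 − 2 = 14.
S6 does not apply.
S7 applies (level before this adjustment is 14 < 17, so +1): 14 + 1 = 15.
S8 applies: 15 + 3 = 18.
Final offense level: 18.
Criminal history: 7 prior points → Category III (7-11).
Level 18 falls in the 15-21 band.
Grid: Level 15-21 × Category III = 48-54 months.

48-54 months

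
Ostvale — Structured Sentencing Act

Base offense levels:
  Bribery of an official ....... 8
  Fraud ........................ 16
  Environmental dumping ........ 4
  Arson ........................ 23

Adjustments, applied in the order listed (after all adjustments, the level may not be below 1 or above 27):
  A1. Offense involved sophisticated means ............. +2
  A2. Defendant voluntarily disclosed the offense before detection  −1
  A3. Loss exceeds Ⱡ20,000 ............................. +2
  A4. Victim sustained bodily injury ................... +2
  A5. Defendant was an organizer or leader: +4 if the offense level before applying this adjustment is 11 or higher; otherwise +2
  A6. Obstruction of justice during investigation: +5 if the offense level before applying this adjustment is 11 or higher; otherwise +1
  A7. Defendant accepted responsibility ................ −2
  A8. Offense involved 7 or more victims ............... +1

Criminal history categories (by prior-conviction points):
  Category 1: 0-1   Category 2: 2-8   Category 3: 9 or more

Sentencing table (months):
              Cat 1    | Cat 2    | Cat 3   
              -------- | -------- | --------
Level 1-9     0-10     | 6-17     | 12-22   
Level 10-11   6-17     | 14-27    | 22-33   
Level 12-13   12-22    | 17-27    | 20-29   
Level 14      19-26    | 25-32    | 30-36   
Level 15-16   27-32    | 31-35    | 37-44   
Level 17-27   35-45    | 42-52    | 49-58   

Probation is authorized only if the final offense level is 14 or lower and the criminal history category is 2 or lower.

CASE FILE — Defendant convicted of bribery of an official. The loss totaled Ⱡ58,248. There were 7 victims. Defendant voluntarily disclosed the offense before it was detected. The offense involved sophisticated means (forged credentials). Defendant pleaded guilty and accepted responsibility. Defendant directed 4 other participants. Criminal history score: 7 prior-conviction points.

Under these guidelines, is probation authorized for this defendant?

Yes

Base offense level for bribery of an official: 8.
A1 applies: 8 + 2 = 10.
A2 applies: 10 − 1 = 9.
A3 applies: 9 + 2 = 11.
A4 does not apply.
A5 applies (level before this adjustment is 11 ≥ 11, so +4): 11 + 4 = 15.
A7 applies: 15 − 2 = 13.
A8 applies: 13 + 1 = 14.
Final offense level: 14.
Criminal history: 7 prior points → Category 2 (2-8).
Level 14 falls in the 14 band.
Grid: Level 14 × Category 2 = 25-32 months.
Probation check: level 14 ≤ 14 and category 2 ≤ 2 → eligible.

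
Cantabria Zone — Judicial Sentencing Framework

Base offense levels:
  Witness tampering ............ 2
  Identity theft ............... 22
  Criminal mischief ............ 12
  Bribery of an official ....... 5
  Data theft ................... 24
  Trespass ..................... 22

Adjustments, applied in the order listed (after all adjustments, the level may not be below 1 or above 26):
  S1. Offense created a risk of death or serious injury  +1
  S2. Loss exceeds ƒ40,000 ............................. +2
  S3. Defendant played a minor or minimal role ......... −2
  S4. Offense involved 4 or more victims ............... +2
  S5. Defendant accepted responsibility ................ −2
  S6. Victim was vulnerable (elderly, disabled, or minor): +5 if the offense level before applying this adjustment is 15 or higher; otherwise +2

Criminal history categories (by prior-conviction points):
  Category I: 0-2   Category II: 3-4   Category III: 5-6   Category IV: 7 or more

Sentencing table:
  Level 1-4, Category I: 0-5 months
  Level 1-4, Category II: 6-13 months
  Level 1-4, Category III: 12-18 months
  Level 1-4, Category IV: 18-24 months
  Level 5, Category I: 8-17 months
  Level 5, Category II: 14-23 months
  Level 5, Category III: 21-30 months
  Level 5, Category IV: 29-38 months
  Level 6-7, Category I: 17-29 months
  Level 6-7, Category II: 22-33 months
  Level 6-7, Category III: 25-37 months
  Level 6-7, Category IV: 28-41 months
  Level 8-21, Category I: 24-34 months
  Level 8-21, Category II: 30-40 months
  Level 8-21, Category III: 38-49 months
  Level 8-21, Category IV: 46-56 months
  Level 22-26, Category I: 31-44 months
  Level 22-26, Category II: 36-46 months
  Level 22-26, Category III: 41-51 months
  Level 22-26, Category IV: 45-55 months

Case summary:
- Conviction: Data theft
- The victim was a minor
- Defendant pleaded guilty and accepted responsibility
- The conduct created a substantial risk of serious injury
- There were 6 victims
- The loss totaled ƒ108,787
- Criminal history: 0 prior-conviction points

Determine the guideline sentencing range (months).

31-44 months

Base offense level for data theft: 24.
S1 applies: 24 + 1 = 25.
S2 applies: 25 + 2 = 27.
S4 applies: 27 + 2 = 29.
S5 applies: 29 − 2 = 27.
S6 applies (level before this adjustment is 27 ≥ 15, so +5): 27 + 5 = 32.
Level 32 exceeds the maximum of 26; capped at 26.
Final offense level: 26.
Criminal history: 0 prior points → Category I (0-2).
Level 26 falls in the 22-26 band.
Grid: Level 22-26 × Category I = 31-44 months.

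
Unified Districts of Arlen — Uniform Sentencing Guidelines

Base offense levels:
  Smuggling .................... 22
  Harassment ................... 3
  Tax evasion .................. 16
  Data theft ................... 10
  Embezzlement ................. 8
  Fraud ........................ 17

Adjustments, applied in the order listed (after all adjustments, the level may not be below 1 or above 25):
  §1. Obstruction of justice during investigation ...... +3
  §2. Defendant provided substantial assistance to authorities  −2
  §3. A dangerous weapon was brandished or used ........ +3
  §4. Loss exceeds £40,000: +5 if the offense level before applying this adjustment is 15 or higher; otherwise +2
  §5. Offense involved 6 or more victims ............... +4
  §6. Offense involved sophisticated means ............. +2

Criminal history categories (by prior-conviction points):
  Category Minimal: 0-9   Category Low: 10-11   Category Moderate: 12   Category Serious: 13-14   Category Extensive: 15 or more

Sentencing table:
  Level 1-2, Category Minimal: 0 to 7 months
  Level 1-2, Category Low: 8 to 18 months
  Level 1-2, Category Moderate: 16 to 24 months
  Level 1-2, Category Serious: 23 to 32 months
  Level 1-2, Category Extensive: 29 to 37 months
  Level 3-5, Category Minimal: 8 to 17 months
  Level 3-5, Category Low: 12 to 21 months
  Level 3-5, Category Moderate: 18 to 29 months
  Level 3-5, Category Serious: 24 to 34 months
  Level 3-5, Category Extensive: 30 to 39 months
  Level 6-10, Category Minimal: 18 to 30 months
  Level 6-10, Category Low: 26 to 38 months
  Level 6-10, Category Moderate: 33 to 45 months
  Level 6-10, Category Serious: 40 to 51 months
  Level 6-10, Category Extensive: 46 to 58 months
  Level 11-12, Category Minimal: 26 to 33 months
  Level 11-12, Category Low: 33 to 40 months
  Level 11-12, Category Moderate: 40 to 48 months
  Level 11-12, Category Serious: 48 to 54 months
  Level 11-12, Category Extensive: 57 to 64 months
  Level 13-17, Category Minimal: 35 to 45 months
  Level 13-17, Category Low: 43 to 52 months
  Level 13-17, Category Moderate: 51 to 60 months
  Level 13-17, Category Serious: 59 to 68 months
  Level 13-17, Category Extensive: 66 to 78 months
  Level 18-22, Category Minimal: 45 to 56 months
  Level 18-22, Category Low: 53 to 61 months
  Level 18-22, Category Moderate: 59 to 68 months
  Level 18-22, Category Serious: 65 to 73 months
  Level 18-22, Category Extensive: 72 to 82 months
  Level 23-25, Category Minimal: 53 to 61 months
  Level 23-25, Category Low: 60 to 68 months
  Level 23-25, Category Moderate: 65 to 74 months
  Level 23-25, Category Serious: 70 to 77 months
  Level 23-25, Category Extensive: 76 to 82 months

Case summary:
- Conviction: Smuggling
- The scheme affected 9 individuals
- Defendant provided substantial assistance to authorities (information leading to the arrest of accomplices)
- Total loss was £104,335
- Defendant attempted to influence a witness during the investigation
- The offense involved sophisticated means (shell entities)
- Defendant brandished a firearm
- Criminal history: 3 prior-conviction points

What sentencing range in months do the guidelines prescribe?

53-61 months

Base offense level for smuggling: 22.
§1 applies: 22 + 3 = 25.
§2 applies: 25 − 2 = 23.
§3 applies: 23 + 3 = 26.
§4 applies (level before this adjustment is 26 ≥ 15, so +5): 26 + 5 = 31.
§5 applies: 31 + 4 = 35.
§6 applies: 35 + 2 = 37.
Level 37 exceeds the maximum of 25; capped at 25.
Final offense level: 25.
Criminal history: 3 prior points → Category Minimal (0-9).
Level 25 falls in the 23-25 band.
Grid: Level 23-25 × Category Minimal = 53-61 months.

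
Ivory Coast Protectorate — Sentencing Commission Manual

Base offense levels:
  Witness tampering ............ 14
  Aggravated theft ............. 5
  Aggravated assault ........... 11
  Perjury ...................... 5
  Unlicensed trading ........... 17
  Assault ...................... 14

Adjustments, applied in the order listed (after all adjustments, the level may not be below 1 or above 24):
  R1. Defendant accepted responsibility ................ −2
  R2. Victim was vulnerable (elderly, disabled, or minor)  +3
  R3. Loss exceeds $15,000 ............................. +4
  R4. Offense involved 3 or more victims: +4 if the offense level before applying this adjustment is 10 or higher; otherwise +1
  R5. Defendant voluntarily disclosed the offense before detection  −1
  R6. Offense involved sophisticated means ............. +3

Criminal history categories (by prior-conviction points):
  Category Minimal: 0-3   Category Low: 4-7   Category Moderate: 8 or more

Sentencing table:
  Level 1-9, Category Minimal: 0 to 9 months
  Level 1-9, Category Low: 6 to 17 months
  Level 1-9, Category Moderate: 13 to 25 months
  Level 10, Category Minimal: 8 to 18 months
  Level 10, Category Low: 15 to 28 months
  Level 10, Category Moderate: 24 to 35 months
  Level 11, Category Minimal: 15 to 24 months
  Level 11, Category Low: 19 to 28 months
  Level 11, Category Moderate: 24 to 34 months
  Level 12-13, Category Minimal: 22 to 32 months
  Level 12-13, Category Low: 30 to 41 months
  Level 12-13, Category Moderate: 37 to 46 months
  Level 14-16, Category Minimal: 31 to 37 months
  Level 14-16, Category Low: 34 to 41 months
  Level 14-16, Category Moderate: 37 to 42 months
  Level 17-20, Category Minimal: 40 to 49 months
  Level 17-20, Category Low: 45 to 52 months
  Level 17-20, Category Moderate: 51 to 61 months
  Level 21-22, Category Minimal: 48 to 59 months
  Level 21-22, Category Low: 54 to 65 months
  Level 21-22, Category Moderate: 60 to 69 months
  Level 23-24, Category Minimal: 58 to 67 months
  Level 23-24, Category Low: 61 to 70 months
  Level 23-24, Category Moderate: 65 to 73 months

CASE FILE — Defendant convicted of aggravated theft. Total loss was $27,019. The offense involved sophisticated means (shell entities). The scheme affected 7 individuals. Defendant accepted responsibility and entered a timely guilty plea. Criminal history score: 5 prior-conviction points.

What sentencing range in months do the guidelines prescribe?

Base offense level for aggravated theft: 5.
R1 applies: 5 − 2 = 3.
R3 applies: 3 + 4 = 7.
R4 applies (level before this adjustment is 7 < 10, so +1): 7 + 1 = 8.
R6 applies: 8 + 3 = 11.
Final offense level: 11.
Criminal history: 5 prior points → Category Low (4-7).
Level 11 falls in the 11 band.
Grid: Level 11 × Category Low = 19-28 months.

19-28 months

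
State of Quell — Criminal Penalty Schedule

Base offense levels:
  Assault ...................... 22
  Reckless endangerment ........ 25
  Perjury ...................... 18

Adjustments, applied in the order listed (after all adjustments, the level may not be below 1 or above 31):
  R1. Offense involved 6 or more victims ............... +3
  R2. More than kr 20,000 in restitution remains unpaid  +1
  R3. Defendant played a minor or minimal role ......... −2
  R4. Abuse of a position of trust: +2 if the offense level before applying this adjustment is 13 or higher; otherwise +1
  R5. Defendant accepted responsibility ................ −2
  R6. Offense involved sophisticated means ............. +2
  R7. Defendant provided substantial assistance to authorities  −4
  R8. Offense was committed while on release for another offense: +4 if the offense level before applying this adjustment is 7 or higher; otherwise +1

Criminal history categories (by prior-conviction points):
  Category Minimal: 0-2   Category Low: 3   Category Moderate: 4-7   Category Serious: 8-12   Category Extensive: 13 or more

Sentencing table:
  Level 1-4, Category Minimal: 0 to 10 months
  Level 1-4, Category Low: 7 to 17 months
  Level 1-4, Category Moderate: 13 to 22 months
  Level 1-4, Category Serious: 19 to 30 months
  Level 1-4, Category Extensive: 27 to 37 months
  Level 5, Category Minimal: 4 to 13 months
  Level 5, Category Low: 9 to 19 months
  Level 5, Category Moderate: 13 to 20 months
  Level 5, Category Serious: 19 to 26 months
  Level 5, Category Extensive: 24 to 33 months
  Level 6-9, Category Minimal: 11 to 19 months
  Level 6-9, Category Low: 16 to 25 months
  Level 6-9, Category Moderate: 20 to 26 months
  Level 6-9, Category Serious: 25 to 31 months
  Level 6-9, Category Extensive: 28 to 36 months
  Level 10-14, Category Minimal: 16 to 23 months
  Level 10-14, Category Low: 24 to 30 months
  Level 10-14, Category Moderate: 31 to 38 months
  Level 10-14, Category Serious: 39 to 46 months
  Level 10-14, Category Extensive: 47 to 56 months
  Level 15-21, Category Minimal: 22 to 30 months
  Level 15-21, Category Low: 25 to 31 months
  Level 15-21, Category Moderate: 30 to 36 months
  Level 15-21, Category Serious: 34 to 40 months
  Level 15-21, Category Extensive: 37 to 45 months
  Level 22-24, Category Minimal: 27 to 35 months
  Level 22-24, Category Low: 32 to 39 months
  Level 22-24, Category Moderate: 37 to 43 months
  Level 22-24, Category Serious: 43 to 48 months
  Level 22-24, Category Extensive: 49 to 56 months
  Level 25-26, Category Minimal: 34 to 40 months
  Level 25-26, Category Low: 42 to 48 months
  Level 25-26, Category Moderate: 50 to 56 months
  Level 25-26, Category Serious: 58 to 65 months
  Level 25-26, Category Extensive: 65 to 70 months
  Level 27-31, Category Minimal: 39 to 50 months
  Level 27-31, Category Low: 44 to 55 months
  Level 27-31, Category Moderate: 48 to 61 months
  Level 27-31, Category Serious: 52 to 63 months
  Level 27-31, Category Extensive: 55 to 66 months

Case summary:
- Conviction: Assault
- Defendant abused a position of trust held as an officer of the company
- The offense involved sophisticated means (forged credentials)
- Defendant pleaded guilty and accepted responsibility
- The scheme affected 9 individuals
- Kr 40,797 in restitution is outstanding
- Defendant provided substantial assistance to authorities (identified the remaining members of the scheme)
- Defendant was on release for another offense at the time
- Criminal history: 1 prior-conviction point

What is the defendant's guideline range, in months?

39-50 months

Base offense level for assault: 22.
R1 applies: 22 + 3 = 25.
R2 applies: 25 + 1 = 26.
R4 applies (level before this adjustment is 26 ≥ 13, so +2): 26 + 2 = 28.
R5 applies: 28 − 2 = 26.
R6 applies: 26 + 2 = 28.
R7 applies: 28 − 4 = 24.
R8 applies (level before this adjustment is 24 ≥ 7, so +4): 24 + 4 = 28.
Final offense level: 28.
Criminal history: 1 prior point → Category Minimal (0-2).
Level 28 falls in the 27-31 band.
Grid: Level 27-31 × Category Minimal = 39-50 months.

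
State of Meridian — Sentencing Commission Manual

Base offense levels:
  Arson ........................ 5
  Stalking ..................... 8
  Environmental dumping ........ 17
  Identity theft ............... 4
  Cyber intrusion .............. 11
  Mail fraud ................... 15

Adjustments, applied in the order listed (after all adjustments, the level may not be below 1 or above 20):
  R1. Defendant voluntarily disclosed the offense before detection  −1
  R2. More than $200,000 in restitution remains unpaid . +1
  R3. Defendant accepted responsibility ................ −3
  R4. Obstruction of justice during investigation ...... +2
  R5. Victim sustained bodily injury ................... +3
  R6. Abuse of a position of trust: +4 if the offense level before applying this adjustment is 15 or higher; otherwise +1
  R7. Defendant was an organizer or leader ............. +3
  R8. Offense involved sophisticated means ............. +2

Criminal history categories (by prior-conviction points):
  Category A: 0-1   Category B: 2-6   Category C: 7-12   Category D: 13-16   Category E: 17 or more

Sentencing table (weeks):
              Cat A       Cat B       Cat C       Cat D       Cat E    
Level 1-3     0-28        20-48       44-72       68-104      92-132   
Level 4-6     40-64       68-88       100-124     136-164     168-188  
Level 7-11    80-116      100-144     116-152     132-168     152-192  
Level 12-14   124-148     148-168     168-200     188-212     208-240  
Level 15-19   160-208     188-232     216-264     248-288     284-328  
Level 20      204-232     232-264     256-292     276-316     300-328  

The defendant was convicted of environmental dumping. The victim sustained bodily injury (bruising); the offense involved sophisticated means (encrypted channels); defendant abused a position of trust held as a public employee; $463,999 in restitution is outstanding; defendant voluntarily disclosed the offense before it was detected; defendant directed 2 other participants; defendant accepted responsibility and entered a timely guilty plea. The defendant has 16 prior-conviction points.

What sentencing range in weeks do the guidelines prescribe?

Base offense level for environmental dumping: 17.
R1 applies: 17 − 1 = 16.
R2 applies: 16 + 1 = 17.
R3 applies: 17 − 3 = 14.
R5 applies: 14 + 3 = 17.
R6 applies (level before this adjustment is 17 ≥ 15, so +4): 17 + 4 = 21.
R7 applies: 21 + 3 = 24.
R8 applies: 24 + 2 = 26.
Level 26 exceeds the maximum of 20; capped at 20.
Final offense level: 20.
Criminal history: 16 prior points → Category D (13-16).
Level 20 falls in the 20 band.
Grid: Level 20 × Category D = 276-316 weeks.

276-316 weeks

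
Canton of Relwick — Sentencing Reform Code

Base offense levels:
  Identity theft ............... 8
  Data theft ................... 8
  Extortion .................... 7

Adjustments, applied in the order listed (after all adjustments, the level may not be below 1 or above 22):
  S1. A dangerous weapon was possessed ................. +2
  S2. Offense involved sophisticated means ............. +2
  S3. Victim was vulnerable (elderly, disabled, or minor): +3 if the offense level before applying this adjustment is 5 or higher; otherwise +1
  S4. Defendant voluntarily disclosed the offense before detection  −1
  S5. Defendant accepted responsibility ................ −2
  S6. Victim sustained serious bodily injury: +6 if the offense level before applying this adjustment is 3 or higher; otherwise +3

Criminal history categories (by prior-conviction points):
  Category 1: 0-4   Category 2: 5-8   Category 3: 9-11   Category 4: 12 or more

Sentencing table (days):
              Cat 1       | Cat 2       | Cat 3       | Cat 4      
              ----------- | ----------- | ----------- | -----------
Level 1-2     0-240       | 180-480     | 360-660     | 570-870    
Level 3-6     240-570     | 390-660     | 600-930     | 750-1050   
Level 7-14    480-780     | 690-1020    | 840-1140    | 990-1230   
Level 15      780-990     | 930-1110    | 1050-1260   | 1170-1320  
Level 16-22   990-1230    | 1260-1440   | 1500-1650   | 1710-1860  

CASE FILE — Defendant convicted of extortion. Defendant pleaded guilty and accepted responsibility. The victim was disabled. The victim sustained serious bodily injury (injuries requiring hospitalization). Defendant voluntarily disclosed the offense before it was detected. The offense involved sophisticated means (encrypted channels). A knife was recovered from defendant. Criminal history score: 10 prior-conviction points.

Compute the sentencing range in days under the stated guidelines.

1500-1650 days

Base offense level for extortion: 7.
S1 applies: 7 + 2 = 9.
S2 applies: 9 + 2 = 11.
S3 applies (level before this adjustment is 11 ≥ 5, so +3): 11 + 3 = 14.
S4 applies: 14 − 1 = 13.
S5 applies: 13 − 2 = 11.
S6 applies (level before this adjustment is 11 ≥ 3, so +6): 11 + 6 = 17.
Final offense level: 17.
Criminal history: 10 prior points → Category 3 (9-11).
Level 17 falls in the 16-22 band.
Grid: Level 16-22 × Category 3 = 1500-1650 days.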